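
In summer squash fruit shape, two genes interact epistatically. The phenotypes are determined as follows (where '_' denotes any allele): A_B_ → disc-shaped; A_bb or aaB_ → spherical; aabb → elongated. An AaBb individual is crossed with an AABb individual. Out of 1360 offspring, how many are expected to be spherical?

Cross: AaBb × AABb — consider each gene separately:
A gene: Aa × AA → 2 AA, 2 Aa → 4 A_ (out of 4)
B gene: Bb × Bb → 1 BB, 2 Bb, 1 bb → 3 B_ : 1 bb (out of 4)
Genotype classes (out of 4 × 4 = 16): A_B_ = 4×3 = 12; A_bb = 4×1 = 4
Apply the phenotype rules: A_B_ (12) → disc-shaped; A_bb (4) → spherical
Phenotype counts (out of 16): 12 disc-shaped, 4 spherical
spherical: 4 out of 16 → fraction 1/4
Expected count = 1/4 × 1360 = 340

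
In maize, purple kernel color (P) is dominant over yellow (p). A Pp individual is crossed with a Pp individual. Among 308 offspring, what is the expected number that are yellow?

Punnett square for Pp × Pp:
Offspring genotypes: 1 PP, 2 Pp, 1 pp
purple: 3, yellow: 1
yellow: 1 out of 4 → fraction 1/4
Expected count = 1/4 × 308 = 77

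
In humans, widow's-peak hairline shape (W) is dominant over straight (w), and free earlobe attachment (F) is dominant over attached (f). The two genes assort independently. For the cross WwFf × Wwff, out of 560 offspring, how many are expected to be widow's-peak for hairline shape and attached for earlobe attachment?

Dihybrid cross WwFf × Wwff — consider each gene separately:
hairline shape: Ww × Ww → 1 WW, 2 Ww, 1 ww → 3 W_ : 1 ww (out of 4)
earlobe attachment: Ff × ff → 2 Ff, 2 ff → 2 F_ : 2 ff (out of 4)
Looking for: widow's-peak (W_) and attached (ff)
P(widow's-peak) = 3/4, P(attached) = 2/4
P(both) = 3/4 × 2/4 = 6/16 = 3/8
Expected count = 3/8 × 560 = 210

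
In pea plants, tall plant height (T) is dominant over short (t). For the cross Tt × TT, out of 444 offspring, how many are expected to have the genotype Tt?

Punnett square for Tt × TT:
Offspring genotypes: 2 TT, 2 Tt
Total offspring: 4
Count with target: 2
Probability: 2/4 = 1/2
Expected count = 1/2 × 444 = 222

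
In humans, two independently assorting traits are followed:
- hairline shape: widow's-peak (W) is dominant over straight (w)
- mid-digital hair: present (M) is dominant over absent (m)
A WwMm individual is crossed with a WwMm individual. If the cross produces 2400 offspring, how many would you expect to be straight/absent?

Dihybrid cross WwMm × WwMm — consider each gene separately:
hairline shape: Ww × Ww → 1 WW, 2 Ww, 1 ww → 3 W_ : 1 ww (out of 4)
mid-digital hair: Mm × Mm → 1 MM, 2 Mm, 1 mm → 3 M_ : 1 mm (out of 4)
Combine (counts out of 4 × 4 = 16): widow's-peak/present (W_M_) = 3×3 = 9; widow's-peak/absent (W_mm) = 3×1 = 3; straight/present (wwM_) = 1×3 = 3; straight/absent (wwmm) = 1×1 = 1
Phenotype counts (out of 16): 9 widow's-peak/present, 3 widow's-peak/absent, 3 straight/present, 1 straight/absent
straight/absent: 1 out of 16 → fraction 1/16
Expected count = 1/16 × 2400 = 150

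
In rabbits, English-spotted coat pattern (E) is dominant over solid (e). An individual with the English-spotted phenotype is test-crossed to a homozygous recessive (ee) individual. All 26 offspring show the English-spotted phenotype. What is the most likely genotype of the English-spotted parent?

Test cross: ? × ee
All offspring are English-spotted.
If the unknown parent were heterozygous (Ee), about half of 26 offspring would be solid; none are. The unknown parent is most likely homozygous dominant (EE).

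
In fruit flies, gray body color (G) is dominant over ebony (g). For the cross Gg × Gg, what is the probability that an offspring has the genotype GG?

Punnett square for Gg × Gg:
Offspring genotypes: 1 GG, 2 Gg, 1 gg
Total offspring: 4
Count with target: 1
Probability: 1/4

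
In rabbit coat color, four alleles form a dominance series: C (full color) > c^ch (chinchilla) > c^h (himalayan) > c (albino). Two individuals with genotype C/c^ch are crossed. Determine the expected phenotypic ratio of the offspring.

Cross: C/c^ch × C/c^ch
Allele dominance: C > c^ch > c^h > c
Offspring genotypes: 1 C/C, 2 C/c^ch, 1 c^ch/c^ch
Phenotype counts: 3 full color, 1 chinchilla
Ratio: 3 full color : 1 chinchilla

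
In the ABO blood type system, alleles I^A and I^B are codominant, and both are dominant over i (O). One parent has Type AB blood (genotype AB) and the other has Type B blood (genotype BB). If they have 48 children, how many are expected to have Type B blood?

Cross: AB × BB
Possible offspring genotypes: 2 AB, 2 BB
Blood type counts: 2 Type AB, 2 Type B
Probability of Type B: 2/4 = 1/2
Expected count = 1/2 × 48 = 24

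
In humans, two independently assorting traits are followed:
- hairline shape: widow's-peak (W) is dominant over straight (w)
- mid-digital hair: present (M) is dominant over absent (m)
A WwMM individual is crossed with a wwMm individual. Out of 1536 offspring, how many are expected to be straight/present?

Dihybrid cross WwMM × wwMm — consider each gene separately:
hairline shape: Ww × ww → 2 Ww, 2 ww → 2 W_ : 2 ww (out of 4)
mid-digital hair: MM × Mm → 2 MM, 2 Mm → 4 M_ (out of 4)
Combine (counts out of 4 × 4 = 16): widow's-peak/present (W_M_) = 2×4 = 8; straight/present (wwM_) = 2×4 = 8
Phenotype counts (out of 16): 8 widow's-peak/present, 8 straight/present
straight/present: 8 out of 16 → fraction 1/2
Expected count = 1/2 × 1536 = 768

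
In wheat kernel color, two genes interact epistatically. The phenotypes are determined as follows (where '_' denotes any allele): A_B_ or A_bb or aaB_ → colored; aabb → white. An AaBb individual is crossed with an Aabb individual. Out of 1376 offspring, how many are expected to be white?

Cross: AaBb × Aabb — consider each gene separately:
A gene: Aa × Aa → 1 AA, 2 Aa, 1 aa → 3 A_ : 1 aa (out of 4)
B gene: Bb × bb → 2 Bb, 2 bb → 2 B_ : 2 bb (out of 4)
Genotype classes (out of 4 × 4 = 16): A_B_ = 3×2 = 6; A_bb = 3×2 = 6; aaB_ = 1×2 = 2; aabb = 1×2 = 2
Apply the phenotype rules: A_B_ (6) + A_bb (6) + aaB_ (2) → colored; aabb (2) → white
Phenotype counts (out of 16): 14 colored, 2 white
white: 2 out of 16 → fraction 1/8
Expected count = 1/8 × 1376 = 172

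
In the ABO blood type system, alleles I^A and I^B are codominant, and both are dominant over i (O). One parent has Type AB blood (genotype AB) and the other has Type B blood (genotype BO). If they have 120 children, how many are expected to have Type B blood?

Cross: AB × BO
Possible offspring genotypes: 1 AB, 1 AO, 1 BB, 1 BO
Blood type counts: 1 Type AB, 1 Type A, 2 Type B
Probability of Type B: 2/4 = 1/2
Expected count = 1/2 × 120 = 60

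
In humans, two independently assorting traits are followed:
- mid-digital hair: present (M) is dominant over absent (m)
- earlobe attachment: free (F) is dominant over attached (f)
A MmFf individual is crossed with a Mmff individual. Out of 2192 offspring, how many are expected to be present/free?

Dihybrid cross MmFf × Mmff — consider each gene separately:
mid-digital hair: Mm × Mm → 1 MM, 2 Mm, 1 mm → 3 M_ : 1 mm (out of 4)
earlobe attachment: Ff × ff → 2 Ff, 2 ff → 2 F_ : 2 ff (out of 4)
Combine (counts out of 4 × 4 = 16): present/free (M_F_) = 3×2 = 6; present/attached (M_ff) = 3×2 = 6; absent/free (mmF_) = 1×2 = 2; absent/attached (mmff) = 1×2 = 2
Phenotype counts (out of 16): 6 present/free, 6 present/attached, 2 absent/free, 2 absent/attached
present/free: 6 out of 16 → fraction 3/8
Expected count = 3/8 × 2192 = 822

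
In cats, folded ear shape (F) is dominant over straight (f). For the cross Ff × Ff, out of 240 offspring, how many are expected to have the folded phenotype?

Punnett square for Ff × Ff:
Offspring genotypes: 1 FF, 2 Ff, 1 ff
Total offspring: 4
Count with target: 3
Probability: 3/4
Expected count = 3/4 × 240 = 180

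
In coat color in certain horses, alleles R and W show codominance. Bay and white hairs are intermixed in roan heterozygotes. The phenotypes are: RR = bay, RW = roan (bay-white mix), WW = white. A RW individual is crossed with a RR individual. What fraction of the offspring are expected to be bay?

Punnett square for RW × RR:
Offspring genotypes: 2 RR, 2 RW
Phenotype counts: 2 bay, 2 roan (bay-white mix)
bay: 2 out of 4
Probability: 2/4 = 1/2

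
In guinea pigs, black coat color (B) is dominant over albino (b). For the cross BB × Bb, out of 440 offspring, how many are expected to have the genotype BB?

Punnett square for BB × Bb:
Offspring genotypes: 2 BB, 2 Bb
Total offspring: 4
Count with target: 2
Probability: 2/4 = 1/2
Expected count = 1/2 × 440 = 220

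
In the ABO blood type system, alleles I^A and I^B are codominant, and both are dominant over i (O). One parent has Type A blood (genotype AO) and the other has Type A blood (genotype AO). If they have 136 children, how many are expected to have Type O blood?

Cross: AO × AO
Possible offspring genotypes: 1 AA, 2 AO, 1 OO
Blood type counts: 3 Type A, 1 Type O
Probability of Type O: 1/4
Expected count = 1/4 × 136 = 34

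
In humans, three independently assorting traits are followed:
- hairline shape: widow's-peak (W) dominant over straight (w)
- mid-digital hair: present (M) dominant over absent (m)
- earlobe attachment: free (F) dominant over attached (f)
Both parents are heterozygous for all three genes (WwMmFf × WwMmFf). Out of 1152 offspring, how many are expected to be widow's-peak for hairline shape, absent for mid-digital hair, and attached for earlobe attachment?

Trihybrid cross: WwMmFf × WwMmFf
Each trait segregates independently with a 3:1 phenotypic ratio, so each gene contributes 3/4 (dominant) or 1/4 (recessive).
Target: widow's-peak (hairline shape), absent (mid-digital hair), attached (earlobe attachment)
Probability = product of independent per-trait probabilities
= 3/4 × 1/4 × 1/4 = 3/64
Expected count = 3/64 × 1152 = 54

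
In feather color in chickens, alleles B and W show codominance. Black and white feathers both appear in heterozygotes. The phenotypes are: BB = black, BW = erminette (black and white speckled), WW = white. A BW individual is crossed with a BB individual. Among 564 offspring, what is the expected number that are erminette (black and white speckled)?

Punnett square for BW × BB:
Offspring genotypes: 2 BB, 2 BW
Phenotype counts: 2 black, 2 erminette (black and white speckled)
erminette (black and white speckled): 2 out of 4 → fraction 1/2
Expected count = 1/2 × 564 = 282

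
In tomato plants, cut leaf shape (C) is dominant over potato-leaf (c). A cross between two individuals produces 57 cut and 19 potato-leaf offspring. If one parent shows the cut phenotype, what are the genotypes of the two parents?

Observed offspring: 57 cut, 19 potato-leaf
The observed ratio simplifies to 3:1. Potato-leaf (cc) offspring appear, so each parent must contribute one c allele. The parent stated to show cut carries C, so it is Cc. The other parent is then either Cc or cc: Cc × cc would give a 1:1 split, whereas Cc × Cc gives 3:1 — matching the data. So both parents are heterozygous (Cc × Cc).
Parent genotypes: Cc × Cc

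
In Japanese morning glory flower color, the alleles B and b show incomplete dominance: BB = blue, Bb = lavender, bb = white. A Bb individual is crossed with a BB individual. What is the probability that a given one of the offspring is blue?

Punnett square for Bb × BB:
Offspring genotypes: 2 BB, 2 Bb
Phenotype counts: 2 blue, 2 lavender
blue: 2 out of 4
Probability: 2/4 = 1/2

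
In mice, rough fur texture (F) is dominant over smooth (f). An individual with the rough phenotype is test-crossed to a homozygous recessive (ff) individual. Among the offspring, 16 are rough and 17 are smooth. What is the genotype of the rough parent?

Test cross: ? × ff
Offspring: 16 rough, 17 smooth — approximately 1:1.
A 1:1 ratio in a test cross indicates the unknown parent is heterozygous (Ff).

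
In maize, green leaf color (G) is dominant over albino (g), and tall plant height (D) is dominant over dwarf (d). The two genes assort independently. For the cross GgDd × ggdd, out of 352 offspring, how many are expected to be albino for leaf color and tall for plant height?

Dihybrid cross GgDd × ggdd — consider each gene separately:
leaf color: Gg × gg → 2 Gg, 2 gg → 2 G_ : 2 gg (out of 4)
plant height: Dd × dd → 2 Dd, 2 dd → 2 D_ : 2 dd (out of 4)
Looking for: albino (gg) and tall (D_)
P(albino) = 2/4, P(tall) = 2/4
P(both) = 2/4 × 2/4 = 4/16 = 1/4
Expected count = 1/4 × 352 = 88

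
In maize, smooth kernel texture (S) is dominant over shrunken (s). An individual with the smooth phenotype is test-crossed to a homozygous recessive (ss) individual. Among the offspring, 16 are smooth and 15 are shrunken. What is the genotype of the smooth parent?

Test cross: ? × ss
Offspring: 16 smooth, 15 shrunken — approximately 1:1.
A 1:1 ratio in a test cross indicates the unknown parent is heterozygous (Ss).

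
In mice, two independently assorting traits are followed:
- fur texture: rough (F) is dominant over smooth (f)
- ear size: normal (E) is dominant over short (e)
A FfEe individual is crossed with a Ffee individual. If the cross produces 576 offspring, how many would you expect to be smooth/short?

Dihybrid cross FfEe × Ffee — consider each gene separately:
fur texture: Ff × Ff → 1 FF, 2 Ff, 1 ff → 3 F_ : 1 ff (out of 4)
ear size: Ee × ee → 2 Ee, 2 ee → 2 E_ : 2 ee (out of 4)
Combine (counts out of 4 × 4 = 16): rough/normal (F_E_) = 3×2 = 6; rough/short (F_ee) = 3×2 = 6; smooth/normal (ffE_) = 1×2 = 2; smooth/short (ffee) = 1×2 = 2
Phenotype counts (out of 16): 6 rough/normal, 6 rough/short, 2 smooth/normal, 2 smooth/short
smooth/short: 2 out of 16 → fraction 1/8
Expected count = 1/8 × 576 = 72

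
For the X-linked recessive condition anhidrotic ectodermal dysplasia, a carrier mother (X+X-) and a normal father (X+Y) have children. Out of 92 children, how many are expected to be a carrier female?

Cross: X+X- × X+Y
Offspring: 1 X+X+, 1 X+Y, 1 X+X-, 1 X-Y
Probability of a carrier female: 1/4
Expected count = 1/4 × 92 = 23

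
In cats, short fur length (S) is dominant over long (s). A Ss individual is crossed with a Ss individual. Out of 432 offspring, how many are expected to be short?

Punnett square for Ss × Ss:
Offspring genotypes: 1 SS, 2 Ss, 1 ss
short: 3, long: 1
short: 3 out of 4 → fraction 3/4
Expected count = 3/4 × 432 = 324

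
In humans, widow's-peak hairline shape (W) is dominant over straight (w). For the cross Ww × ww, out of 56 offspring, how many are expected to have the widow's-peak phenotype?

Punnett square for Ww × ww:
Offspring genotypes: 2 Ww, 2 ww
Total offspring: 4
Count with target: 2
Probability: 2/4 = 1/2
Expected count = 1/2 × 56 = 28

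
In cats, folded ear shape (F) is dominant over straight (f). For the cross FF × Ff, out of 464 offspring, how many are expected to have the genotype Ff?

Punnett square for FF × Ff:
Offspring genotypes: 2 FF, 2 Ff
Total offspring: 4
Count with target: 2
Probability: 2/4 = 1/2
Expected count = 1/2 × 464 = 232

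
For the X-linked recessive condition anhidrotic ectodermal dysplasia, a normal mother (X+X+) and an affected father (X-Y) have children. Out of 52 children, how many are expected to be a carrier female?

Cross: X+X+ × X-Y
Offspring: 2 X+X-, 2 X+Y
Probability of a carrier female: 2/4 = 1/2
Expected count = 1/2 × 52 = 26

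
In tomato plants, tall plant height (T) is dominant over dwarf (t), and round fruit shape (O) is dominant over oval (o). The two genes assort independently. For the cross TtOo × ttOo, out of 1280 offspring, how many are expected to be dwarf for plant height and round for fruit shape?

Dihybrid cross TtOo × ttOo — consider each gene separately:
plant height: Tt × tt → 2 Tt, 2 tt → 2 T_ : 2 tt (out of 4)
fruit shape: Oo × Oo → 1 OO, 2 Oo, 1 oo → 3 O_ : 1 oo (out of 4)
Looking for: dwarf (tt) and round (O_)
P(dwarf) = 2/4, P(round) = 3/4
P(both) = 2/4 × 3/4 = 6/16 = 3/8
Expected count = 3/8 × 1280 = 480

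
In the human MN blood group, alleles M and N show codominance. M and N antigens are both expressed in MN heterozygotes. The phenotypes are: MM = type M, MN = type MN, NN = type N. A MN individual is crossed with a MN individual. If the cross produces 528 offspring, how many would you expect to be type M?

Punnett square for MN × MN:
Offspring genotypes: 1 MM, 2 MN, 1 NN
Phenotype counts: 1 type M, 2 type MN, 1 type N
type M: 1 out of 4 → fraction 1/4
Expected count = 1/4 × 528 = 132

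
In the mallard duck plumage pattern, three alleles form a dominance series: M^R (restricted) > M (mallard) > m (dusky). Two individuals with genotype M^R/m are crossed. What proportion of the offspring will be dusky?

Cross: M^R/m × M^R/m
Allele dominance: M^R > M > m
Offspring genotypes: 1 M^R/M^R, 2 M^R/m, 1 m/m
Phenotype counts: 3 restricted, 1 dusky
dusky: 1 out of 4
Probability: 1/4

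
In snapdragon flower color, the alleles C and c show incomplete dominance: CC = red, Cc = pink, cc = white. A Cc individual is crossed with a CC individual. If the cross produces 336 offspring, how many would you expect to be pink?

Punnett square for Cc × CC:
Offspring genotypes: 2 CC, 2 Cc
Phenotype counts: 2 red, 2 pink
pink: 2 out of 4 → fraction 1/2
Expected count = 1/2 × 336 = 168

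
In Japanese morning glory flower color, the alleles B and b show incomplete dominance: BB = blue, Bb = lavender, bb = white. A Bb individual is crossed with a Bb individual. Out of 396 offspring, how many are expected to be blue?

Punnett square for Bb × Bb:
Offspring genotypes: 1 BB, 2 Bb, 1 bb
Phenotype counts: 1 blue, 2 lavender, 1 white
blue: 1 out of 4 → fraction 1/4
Expected count = 1/4 × 396 = 99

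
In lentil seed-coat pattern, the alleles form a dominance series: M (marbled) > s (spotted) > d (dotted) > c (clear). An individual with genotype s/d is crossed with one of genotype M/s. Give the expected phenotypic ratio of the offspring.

Cross: s/d × M/s
Allele dominance: M > s > d > c
Offspring genotypes: 1 M/s, 1 s/s, 1 M/d, 1 s/d
Phenotype counts: 2 marbled, 2 spotted
Ratio: 1 marbled : 1 spotted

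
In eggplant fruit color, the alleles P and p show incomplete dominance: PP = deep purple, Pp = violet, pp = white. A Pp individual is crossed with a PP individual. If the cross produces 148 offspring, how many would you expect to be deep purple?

Punnett square for Pp × PP:
Offspring genotypes: 2 PP, 2 Pp
Phenotype counts: 2 deep purple, 2 violet
deep purple: 2 out of 4 → fraction 1/2
Expected count = 1/2 × 148 = 74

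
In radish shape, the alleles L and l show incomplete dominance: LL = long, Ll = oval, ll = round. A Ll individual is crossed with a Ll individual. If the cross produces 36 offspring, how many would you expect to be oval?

Punnett square for Ll × Ll:
Offspring genotypes: 1 LL, 2 Ll, 1 ll
Phenotype counts: 1 long, 2 oval, 1 round
oval: 2 out of 4 → fraction 1/2
Expected count = 1/2 × 36 = 18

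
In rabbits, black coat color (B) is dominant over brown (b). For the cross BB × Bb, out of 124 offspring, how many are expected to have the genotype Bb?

Punnett square for BB × Bb:
Offspring genotypes: 2 BB, 2 Bb
Total offspring: 4
Count with target: 2
Probability: 2/4 = 1/2
Expected count = 1/2 × 124 = 62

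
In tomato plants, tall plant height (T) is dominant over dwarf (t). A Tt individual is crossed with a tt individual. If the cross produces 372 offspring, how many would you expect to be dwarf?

Punnett square for Tt × tt:
Offspring genotypes: 2 Tt, 2 tt
tall: 2, dwarf: 2
dwarf: 2 out of 4 → fraction 1/2
Expected count = 1/2 × 372 = 186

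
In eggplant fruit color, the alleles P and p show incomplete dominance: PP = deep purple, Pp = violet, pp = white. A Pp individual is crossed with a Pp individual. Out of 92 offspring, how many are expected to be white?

Punnett square for Pp × Pp:
Offspring genotypes: 1 PP, 2 Pp, 1 pp
Phenotype counts: 1 deep purple, 2 violet, 1 white
white: 1 out of 4 → fraction 1/4
Expected count = 1/4 × 92 = 23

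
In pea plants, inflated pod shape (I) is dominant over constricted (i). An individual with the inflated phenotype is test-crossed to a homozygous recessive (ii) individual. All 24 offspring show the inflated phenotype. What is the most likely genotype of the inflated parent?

Test cross: ? × ii
All offspring are inflated.
If the unknown parent were heterozygous (Ii), about half of 24 offspring would be constricted; none are. The unknown parent is most likely homozygous dominant (II).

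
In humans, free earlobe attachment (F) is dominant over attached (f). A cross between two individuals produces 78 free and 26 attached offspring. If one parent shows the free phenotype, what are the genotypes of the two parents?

Observed offspring: 78 free, 26 attached
The observed ratio simplifies to 3:1. Attached (ff) offspring appear, so each parent must contribute one f allele. The parent stated to show free carries F, so it is Ff. The other parent is then either Ff or ff: Ff × ff would give a 1:1 split, whereas Ff × Ff gives 3:1 — matching the data. So both parents are heterozygous (Ff × Ff).
Parent genotypes: Ff × Ff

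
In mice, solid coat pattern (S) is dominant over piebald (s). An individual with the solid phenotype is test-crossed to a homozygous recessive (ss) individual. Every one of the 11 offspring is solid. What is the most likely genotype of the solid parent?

Test cross: ? × ss
All offspring are solid.
If the unknown parent were heterozygous (Ss), about half of 11 offspring would be piebald; none are. The unknown parent is most likely homozygous dominant (SS).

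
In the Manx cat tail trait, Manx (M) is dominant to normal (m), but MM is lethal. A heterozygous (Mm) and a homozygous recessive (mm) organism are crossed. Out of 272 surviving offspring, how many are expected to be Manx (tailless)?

Cross: Mm × mm
Punnett square offspring (before lethality): 2 Mm, 2 mm
No MM offspring are produced in this cross.
Manx (tailless): 2 out of 4 → fraction 1/2
Expected count = 1/2 × 272 = 136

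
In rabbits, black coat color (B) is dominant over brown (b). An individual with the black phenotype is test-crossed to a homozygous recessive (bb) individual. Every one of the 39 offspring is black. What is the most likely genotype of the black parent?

Test cross: ? × bb
All offspring are black.
If the unknown parent were heterozygous (Bb), about half of 39 offspring would be brown; none are. The unknown parent is most likely homozygous dominant (BB).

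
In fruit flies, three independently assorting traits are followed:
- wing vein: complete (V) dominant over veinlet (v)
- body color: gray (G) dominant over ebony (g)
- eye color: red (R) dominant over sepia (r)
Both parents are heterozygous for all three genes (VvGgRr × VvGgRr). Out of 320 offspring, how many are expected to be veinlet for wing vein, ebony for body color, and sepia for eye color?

Trihybrid cross: VvGgRr × VvGgRr
Each trait segregates independently with a 3:1 phenotypic ratio, so each gene contributes 3/4 (dominant) or 1/4 (recessive).
Target: veinlet (wing vein), ebony (body color), sepia (eye color)
Probability = product of independent per-trait probabilities
= 1/4 × 1/4 × 1/4 = 1/64
Expected count = 1/64 × 320 = 5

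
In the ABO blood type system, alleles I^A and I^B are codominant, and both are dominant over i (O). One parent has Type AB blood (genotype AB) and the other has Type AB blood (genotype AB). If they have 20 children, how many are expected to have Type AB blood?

Cross: AB × AB
Possible offspring genotypes: 1 AA, 2 AB, 1 BB
Blood type counts: 1 Type A, 2 Type AB, 1 Type B
Probability of Type AB: 2/4 = 1/2
Expected count = 1/2 × 20 = 10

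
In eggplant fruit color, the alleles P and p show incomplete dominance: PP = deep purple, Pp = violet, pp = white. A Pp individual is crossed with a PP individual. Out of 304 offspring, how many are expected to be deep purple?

Punnett square for Pp × PP:
Offspring genotypes: 2 PP, 2 Pp
Phenotype counts: 2 deep purple, 2 violet
deep purple: 2 out of 4 → fraction 1/2
Expected count = 1/2 × 304 = 152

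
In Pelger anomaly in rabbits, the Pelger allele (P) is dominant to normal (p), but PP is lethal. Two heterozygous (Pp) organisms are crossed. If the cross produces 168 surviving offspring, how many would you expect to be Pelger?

Cross: Pp × Pp
Punnett square offspring (before lethality): 1 PP, 2 Pp, 1 pp
The PP genotype is lethal (embryos die); surviving offspring: 2 Pp, 1 pp
Pelger: 2 out of 3 → fraction 2/3
Expected count = 2/3 × 168 = 112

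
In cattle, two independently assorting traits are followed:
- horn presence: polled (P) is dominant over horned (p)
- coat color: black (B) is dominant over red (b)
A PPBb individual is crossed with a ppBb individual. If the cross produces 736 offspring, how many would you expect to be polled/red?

Dihybrid cross PPBb × ppBb — consider each gene separately:
horn presence: PP × pp → 4 Pp → 4 P_ (out of 4)
coat color: Bb × Bb → 1 BB, 2 Bb, 1 bb → 3 B_ : 1 bb (out of 4)
Combine (counts out of 4 × 4 = 16): polled/black (P_B_) = 4×3 = 12; polled/red (P_bb) = 4×1 = 4
Phenotype counts (out of 16): 12 polled/black, 4 polled/red
polled/red: 4 out of 16 → fraction 1/4
Expected count = 1/4 × 736 = 184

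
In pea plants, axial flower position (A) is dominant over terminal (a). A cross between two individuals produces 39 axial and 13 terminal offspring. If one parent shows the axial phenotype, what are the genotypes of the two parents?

Observed offspring: 39 axial, 13 terminal
The observed ratio simplifies to 3:1. Terminal (aa) offspring appear, so each parent must contribute one a allele. The parent stated to show axial carries A, so it is Aa. The other parent is then either Aa or aa: Aa × aa would give a 1:1 split, whereas Aa × Aa gives 3:1 — matching the data. So both parents are heterozygous (Aa × Aa).
Parent genotypes: Aa × Aa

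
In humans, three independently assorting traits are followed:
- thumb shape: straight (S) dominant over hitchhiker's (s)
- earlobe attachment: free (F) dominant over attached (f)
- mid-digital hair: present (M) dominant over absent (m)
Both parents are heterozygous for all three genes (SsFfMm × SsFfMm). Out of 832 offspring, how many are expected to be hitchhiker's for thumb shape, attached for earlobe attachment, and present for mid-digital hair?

Trihybrid cross: SsFfMm × SsFfMm
Each trait segregates independently with a 3:1 phenotypic ratio, so each gene contributes 3/4 (dominant) or 1/4 (recessive).
Target: hitchhiker's (thumb shape), attached (earlobe attachment), present (mid-digital hair)
Probability = product of independent per-trait probabilities
= 1/4 × 1/4 × 3/4 = 3/64
Expected count = 3/64 × 832 = 39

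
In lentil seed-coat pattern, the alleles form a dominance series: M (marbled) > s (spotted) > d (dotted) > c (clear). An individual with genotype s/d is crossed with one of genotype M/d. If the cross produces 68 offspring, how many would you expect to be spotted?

Cross: s/d × M/d
Allele dominance: M > s > d > c
Offspring genotypes: 1 M/s, 1 s/d, 1 M/d, 1 d/d
Phenotype counts: 2 marbled, 1 spotted, 1 dotted
spotted: 1 out of 4 → fraction 1/4
Expected count = 1/4 × 68 = 17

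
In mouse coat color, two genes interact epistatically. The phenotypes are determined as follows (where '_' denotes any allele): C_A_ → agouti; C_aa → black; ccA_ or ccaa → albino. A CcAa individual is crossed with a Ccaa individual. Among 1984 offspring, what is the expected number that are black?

Cross: CcAa × Ccaa — consider each gene separately:
C gene: Cc × Cc → 1 CC, 2 Cc, 1 cc → 3 C_ : 1 cc (out of 4)
A gene: Aa × aa → 2 Aa, 2 aa → 2 A_ : 2 aa (out of 4)
Genotype classes (out of 4 × 4 = 16): C_A_ = 3×2 = 6; C_aa = 3×2 = 6; ccA_ = 1×2 = 2; ccaa = 1×2 = 2
Apply the phenotype rules: C_A_ (6) → agouti; C_aa (6) → black; ccA_ (2) + ccaa (2) → albino
Phenotype counts (out of 16): 6 agouti, 6 black, 4 albino
black: 6 out of 16 → fraction 3/8
Expected count = 3/8 × 1984 = 744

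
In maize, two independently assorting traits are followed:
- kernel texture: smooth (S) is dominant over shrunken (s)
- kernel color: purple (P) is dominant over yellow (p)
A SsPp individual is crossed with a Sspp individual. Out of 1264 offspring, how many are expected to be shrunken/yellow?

Dihybrid cross SsPp × Sspp — consider each gene separately:
kernel texture: Ss × Ss → 1 SS, 2 Ss, 1 ss → 3 S_ : 1 ss (out of 4)
kernel color: Pp × pp → 2 Pp, 2 pp → 2 P_ : 2 pp (out of 4)
Combine (counts out of 4 × 4 = 16): smooth/purple (S_P_) = 3×2 = 6; smooth/yellow (S_pp) = 3×2 = 6; shrunken/purple (ssP_) = 1×2 = 2; shrunken/yellow (sspp) = 1×2 = 2
Phenotype counts (out of 16): 6 smooth/purple, 6 smooth/yellow, 2 shrunken/purple, 2 shrunken/yellow
shrunken/yellow: 2 out of 16 → fraction 1/8
Expected count = 1/8 × 1264 = 158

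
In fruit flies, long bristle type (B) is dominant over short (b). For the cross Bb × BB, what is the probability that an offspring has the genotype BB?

Punnett square for Bb × BB:
Offspring genotypes: 2 BB, 2 Bb
Total offspring: 4
Count with target: 2
Probability: 2/4 = 1/2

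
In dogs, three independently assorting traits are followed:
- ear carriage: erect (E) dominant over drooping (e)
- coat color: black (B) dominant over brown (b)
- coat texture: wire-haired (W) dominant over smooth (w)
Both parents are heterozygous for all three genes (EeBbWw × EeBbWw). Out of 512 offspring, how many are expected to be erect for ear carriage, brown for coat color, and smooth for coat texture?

Trihybrid cross: EeBbWw × EeBbWw
Each trait segregates independently with a 3:1 phenotypic ratio, so each gene contributes 3/4 (dominant) or 1/4 (recessive).
Target: erect (ear carriage), brown (coat color), smooth (coat texture)
Probability = product of independent per-trait probabilities
= 3/4 × 1/4 × 1/4 = 3/64
Expected count = 3/64 × 512 = 24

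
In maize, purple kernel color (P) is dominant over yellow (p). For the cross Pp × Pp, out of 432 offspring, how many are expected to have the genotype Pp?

Punnett square for Pp × Pp:
Offspring genotypes: 1 PP, 2 Pp, 1 pp
Total offspring: 4
Count with target: 2
Probability: 2/4 = 1/2
Expected count = 1/2 × 432 = 216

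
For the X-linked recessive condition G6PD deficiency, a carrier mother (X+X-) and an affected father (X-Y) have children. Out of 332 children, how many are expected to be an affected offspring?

Cross: X+X- × X-Y
Offspring: 1 X+X-, 1 X+Y, 1 X-X-, 1 X-Y
Probability of an affected offspring: 2/4 = 1/2
Expected count = 1/2 × 332 = 166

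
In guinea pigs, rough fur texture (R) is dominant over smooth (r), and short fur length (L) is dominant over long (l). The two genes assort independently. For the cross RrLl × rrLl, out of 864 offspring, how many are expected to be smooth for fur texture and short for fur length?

Dihybrid cross RrLl × rrLl — consider each gene separately:
fur texture: Rr × rr → 2 Rr, 2 rr → 2 R_ : 2 rr (out of 4)
fur length: Ll × Ll → 1 LL, 2 Ll, 1 ll → 3 L_ : 1 ll (out of 4)
Looking for: smooth (rr) and short (L_)
P(smooth) = 2/4, P(short) = 3/4
P(both) = 2/4 × 3/4 = 6/16 = 3/8
Expected count = 3/8 × 864 = 324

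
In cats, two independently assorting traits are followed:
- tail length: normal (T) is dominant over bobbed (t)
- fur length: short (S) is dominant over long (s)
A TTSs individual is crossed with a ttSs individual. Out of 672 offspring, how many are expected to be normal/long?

Dihybrid cross TTSs × ttSs — consider each gene separately:
tail length: TT × tt → 4 Tt → 4 T_ (out of 4)
fur length: Ss × Ss → 1 SS, 2 Ss, 1 ss → 3 S_ : 1 ss (out of 4)
Combine (counts out of 4 × 4 = 16): normal/short (T_S_) = 4×3 = 12; normal/long (T_ss) = 4×1 = 4
Phenotype counts (out of 16): 12 normal/short, 4 normal/long
normal/long: 4 out of 16 → fraction 1/4
Expected count = 1/4 × 672 = 168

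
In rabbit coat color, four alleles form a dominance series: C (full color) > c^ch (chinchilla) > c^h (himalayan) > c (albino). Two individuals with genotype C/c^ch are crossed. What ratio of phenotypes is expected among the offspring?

Cross: C/c^ch × C/c^ch
Allele dominance: C > c^ch > c^h > c
Offspring genotypes: 1 C/C, 2 C/c^ch, 1 c^ch/c^ch
Phenotype counts: 3 full color, 1 chinchilla
Ratio: 3 full color : 1 chinchilla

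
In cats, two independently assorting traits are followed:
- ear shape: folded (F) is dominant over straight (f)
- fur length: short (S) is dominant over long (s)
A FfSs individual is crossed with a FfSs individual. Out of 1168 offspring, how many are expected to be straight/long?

Dihybrid cross FfSs × FfSs — consider each gene separately:
ear shape: Ff × Ff → 1 FF, 2 Ff, 1 ff → 3 F_ : 1 ff (out of 4)
fur length: Ss × Ss → 1 SS, 2 Ss, 1 ss → 3 S_ : 1 ss (out of 4)
Combine (counts out of 4 × 4 = 16): folded/short (F_S_) = 3×3 = 9; folded/long (F_ss) = 3×1 = 3; straight/short (ffS_) = 1×3 = 3; straight/long (ffss) = 1×1 = 1
Phenotype counts (out of 16): 9 folded/short, 3 folded/long, 3 straight/short, 1 straight/long
straight/long: 1 out of 16 → fraction 1/16
Expected count = 1/16 × 1168 = 73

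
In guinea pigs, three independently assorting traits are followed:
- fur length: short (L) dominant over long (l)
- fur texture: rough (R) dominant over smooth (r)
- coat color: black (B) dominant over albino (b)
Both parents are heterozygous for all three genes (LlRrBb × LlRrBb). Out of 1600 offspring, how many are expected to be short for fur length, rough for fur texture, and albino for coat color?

Trihybrid cross: LlRrBb × LlRrBb
Each trait segregates independently with a 3:1 phenotypic ratio, so each gene contributes 3/4 (dominant) or 1/4 (recessive).
Target: short (fur length), rough (fur texture), albino (coat color)
Probability = product of independent per-trait probabilities
= 3/4 × 3/4 × 1/4 = 9/64
Expected count = 9/64 × 1600 = 225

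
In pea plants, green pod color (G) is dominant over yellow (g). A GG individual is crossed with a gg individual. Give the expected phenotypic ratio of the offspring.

Punnett square for GG × gg:
Offspring genotypes: 4 Gg
green: 4, yellow: 0
Ratio: all green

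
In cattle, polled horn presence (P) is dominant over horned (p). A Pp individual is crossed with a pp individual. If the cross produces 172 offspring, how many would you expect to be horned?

Punnett square for Pp × pp:
Offspring genotypes: 2 Pp, 2 pp
polled: 2, horned: 2
horned: 2 out of 4 → fraction 1/2
Expected count = 1/2 × 172 = 86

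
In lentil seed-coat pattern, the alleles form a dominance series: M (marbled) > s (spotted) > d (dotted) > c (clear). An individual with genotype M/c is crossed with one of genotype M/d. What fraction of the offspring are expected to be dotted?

Cross: M/c × M/d
Allele dominance: M > s > d > c
Offspring genotypes: 1 M/M, 1 M/d, 1 M/c, 1 d/c
Phenotype counts: 3 marbled, 1 dotted
dotted: 1 out of 4
Probability: 1/4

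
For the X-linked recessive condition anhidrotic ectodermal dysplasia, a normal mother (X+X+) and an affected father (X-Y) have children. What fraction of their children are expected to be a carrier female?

Cross: X+X+ × X-Y
Offspring: 2 X+X-, 2 X+Y
Probability of a carrier female: 2/4 = 1/2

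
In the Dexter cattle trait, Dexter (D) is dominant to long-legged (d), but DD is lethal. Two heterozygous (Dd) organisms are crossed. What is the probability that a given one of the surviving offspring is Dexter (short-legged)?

Cross: Dd × Dd
Punnett square offspring (before lethality): 1 DD, 2 Dd, 1 dd
The DD genotype is lethal (embryos die); surviving offspring: 2 Dd, 1 dd
Dexter (short-legged): 2 out of 3
Probability: 2/3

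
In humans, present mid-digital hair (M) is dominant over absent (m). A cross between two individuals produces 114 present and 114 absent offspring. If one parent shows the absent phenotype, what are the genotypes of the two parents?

Observed offspring: 114 present, 114 absent
The observed ratio simplifies to 1:1. One parent shows absent, so its genotype must be mm. A 1:1 offspring split requires the other parent to be heterozygous (Mm).
Parent genotypes: mm × Mm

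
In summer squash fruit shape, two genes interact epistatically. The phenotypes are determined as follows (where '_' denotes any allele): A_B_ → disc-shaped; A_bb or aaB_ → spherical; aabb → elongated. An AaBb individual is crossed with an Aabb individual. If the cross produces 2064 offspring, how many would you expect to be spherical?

Cross: AaBb × Aabb — consider each gene separately:
A gene: Aa × Aa → 1 AA, 2 Aa, 1 aa → 3 A_ : 1 aa (out of 4)
B gene: Bb × bb → 2 Bb, 2 bb → 2 B_ : 2 bb (out of 4)
Genotype classes (out of 4 × 4 = 16): A_B_ = 3×2 = 6; A_bb = 3×2 = 6; aaB_ = 1×2 = 2; aabb = 1×2 = 2
Apply the phenotype rules: A_B_ (6) → disc-shaped; A_bb (6) + aaB_ (2) → spherical; aabb (2) → elongated
Phenotype counts (out of 16): 6 disc-shaped, 8 spherical, 2 elongated
spherical: 8 out of 16 → fraction 1/2
Expected count = 1/2 × 2064 = 1032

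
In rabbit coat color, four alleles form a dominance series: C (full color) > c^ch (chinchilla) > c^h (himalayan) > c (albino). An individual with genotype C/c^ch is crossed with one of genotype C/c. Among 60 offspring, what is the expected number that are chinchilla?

Cross: C/c^ch × C/c
Allele dominance: C > c^ch > c^h > c
Offspring genotypes: 1 C/C, 1 C/c, 1 C/c^ch, 1 c^ch/c
Phenotype counts: 3 full color, 1 chinchilla
chinchilla: 1 out of 4 → fraction 1/4
Expected count = 1/4 × 60 = 15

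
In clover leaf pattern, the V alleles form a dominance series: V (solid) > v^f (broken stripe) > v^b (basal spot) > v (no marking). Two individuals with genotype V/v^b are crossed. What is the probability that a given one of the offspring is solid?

Cross: V/v^b × V/v^b
Allele dominance: V > v^f > v^b > v
Offspring genotypes: 1 V/V, 2 V/v^b, 1 v^b/v^b
Phenotype counts: 3 solid, 1 basal spot
solid: 3 out of 4
Probability: 3/4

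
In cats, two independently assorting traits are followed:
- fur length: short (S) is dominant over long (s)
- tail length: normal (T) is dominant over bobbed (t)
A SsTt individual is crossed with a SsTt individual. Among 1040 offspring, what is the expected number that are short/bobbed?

Dihybrid cross SsTt × SsTt — consider each gene separately:
fur length: Ss × Ss → 1 SS, 2 Ss, 1 ss → 3 S_ : 1 ss (out of 4)
tail length: Tt × Tt → 1 TT, 2 Tt, 1 tt → 3 T_ : 1 tt (out of 4)
Combine (counts out of 4 × 4 = 16): short/normal (S_T_) = 3×3 = 9; short/bobbed (S_tt) = 3×1 = 3; long/normal (ssT_) = 1×3 = 3; long/bobbed (sstt) = 1×1 = 1
Phenotype counts (out of 16): 9 short/normal, 3 short/bobbed, 3 long/normal, 1 long/bobbed
short/bobbed: 3 out of 16 → fraction 3/16
Expected count = 3/16 × 1040 = 195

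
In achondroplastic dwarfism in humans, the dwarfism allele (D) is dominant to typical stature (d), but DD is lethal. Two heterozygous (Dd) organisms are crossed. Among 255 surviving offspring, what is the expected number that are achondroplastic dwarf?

Cross: Dd × Dd
Punnett square offspring (before lethality): 1 DD, 2 Dd, 1 dd
The DD genotype is lethal (embryos die); surviving offspring: 2 Dd, 1 dd
achondroplastic dwarf: 2 out of 3 → fraction 2/3
Expected count = 2/3 × 255 = 170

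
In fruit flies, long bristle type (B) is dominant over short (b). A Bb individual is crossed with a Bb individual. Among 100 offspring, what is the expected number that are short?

Punnett square for Bb × Bb:
Offspring genotypes: 1 BB, 2 Bb, 1 bb
long: 3, short: 1
short: 1 out of 4 → fraction 1/4
Expected count = 1/4 × 100 = 25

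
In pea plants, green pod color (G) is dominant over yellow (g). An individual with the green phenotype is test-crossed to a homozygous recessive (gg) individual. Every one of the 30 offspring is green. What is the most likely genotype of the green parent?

Test cross: ? × gg
All offspring are green.
If the unknown parent were heterozygous (Gg), about half of 30 offspring would be yellow; none are. The unknown parent is most likely homozygous dominant (GG).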